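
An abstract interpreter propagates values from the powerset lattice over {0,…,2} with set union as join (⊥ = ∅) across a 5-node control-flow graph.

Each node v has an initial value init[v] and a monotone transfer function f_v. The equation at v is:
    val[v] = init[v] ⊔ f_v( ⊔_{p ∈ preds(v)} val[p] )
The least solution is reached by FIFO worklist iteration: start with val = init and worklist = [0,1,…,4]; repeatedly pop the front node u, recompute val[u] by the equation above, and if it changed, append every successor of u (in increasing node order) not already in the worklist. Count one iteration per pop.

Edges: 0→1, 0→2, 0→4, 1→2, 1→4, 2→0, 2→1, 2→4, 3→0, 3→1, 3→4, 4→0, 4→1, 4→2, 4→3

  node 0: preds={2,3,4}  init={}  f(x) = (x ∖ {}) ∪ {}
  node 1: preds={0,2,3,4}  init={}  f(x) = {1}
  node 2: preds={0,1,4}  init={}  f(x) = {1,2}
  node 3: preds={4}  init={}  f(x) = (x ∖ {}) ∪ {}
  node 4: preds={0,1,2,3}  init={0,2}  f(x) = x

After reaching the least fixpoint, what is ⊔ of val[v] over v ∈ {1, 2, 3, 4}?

{0,1,2}

Trace (12 dequeues):
  [1] u=0 | in {0,2} | out {0,2} | prev {} | push {}
  [2] u=1 | in {0,2} | out {1} | prev {} | push {}
  [3] u=2 | in {0,1,2} | out {1,2} | prev {} | push {0,1}
  [4] u=3 | in {0,2} | out {0,2} | prev {} | push {}
  [5] u=4 | in {0,1,2} | out {0,1,2} | prev {0,2} | push {2,3}
  [6] u=0 | in {0,1,2} | out {0,1,2} | prev {0,2} | push {4}
  [7] u=1 | in {0,1,2} | out {1} | ==
  [8] u=2 | in {0,1,2} | out {1,2} | ==
  [9] u=3 | in {0,1,2} | out {0,1,2} | prev {0,2} | push {0,1}
  [10] u=4 | in {0,1,2} | out {0,1,2} | ==
  [11] u=0 | in {0,1,2} | out {0,1,2} | ==
  [12] u=1 | in {0,1,2} | out {1} | ==

Converged values:
  [0] {0,1,2}
  [1] {1}
  [2] {1,2}
  [3] {0,1,2}
  [4] {0,1,2}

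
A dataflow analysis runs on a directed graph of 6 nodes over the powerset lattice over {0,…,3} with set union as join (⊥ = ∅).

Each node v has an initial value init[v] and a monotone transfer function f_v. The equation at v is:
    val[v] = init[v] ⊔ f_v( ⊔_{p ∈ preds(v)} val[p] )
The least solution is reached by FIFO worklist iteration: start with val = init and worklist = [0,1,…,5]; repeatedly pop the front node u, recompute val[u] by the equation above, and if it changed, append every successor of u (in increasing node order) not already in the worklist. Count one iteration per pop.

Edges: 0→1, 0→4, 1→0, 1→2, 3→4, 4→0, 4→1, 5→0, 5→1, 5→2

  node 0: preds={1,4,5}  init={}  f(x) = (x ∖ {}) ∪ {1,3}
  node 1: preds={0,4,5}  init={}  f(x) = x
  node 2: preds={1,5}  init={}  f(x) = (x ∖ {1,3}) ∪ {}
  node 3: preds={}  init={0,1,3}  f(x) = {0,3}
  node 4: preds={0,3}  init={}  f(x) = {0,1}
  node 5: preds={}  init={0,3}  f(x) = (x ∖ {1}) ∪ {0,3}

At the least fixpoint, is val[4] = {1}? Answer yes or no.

Trace (8 dequeues):
  [1] u=0 | in {0,3} | out {0,1,3} | prev {} | push {}
  [2] u=1 | in {0,1,3} | out {0,1,3} | prev {} | push {0}
  [3] u=2 | in {0,1,3} | out {0} | prev {} | push {}
  [4] u=3 | in {} | out {0,1,3} | ==
  [5] u=4 | in {0,1,3} | out {0,1} | prev {} | push {1}
  [6] u=5 | in {} | out {0,3} | ==
  [7] u=0 | in {0,1,3} | out {0,1,3} | ==
  [8] u=1 | in {0,1,3} | out {0,1,3} | ==

Converged values:
  [0] {0,1,3}
  [1] {0,1,3}
  [2] {0}
  [3] {0,1,3}
  [4] {0,1}
  [5] {0,3}

no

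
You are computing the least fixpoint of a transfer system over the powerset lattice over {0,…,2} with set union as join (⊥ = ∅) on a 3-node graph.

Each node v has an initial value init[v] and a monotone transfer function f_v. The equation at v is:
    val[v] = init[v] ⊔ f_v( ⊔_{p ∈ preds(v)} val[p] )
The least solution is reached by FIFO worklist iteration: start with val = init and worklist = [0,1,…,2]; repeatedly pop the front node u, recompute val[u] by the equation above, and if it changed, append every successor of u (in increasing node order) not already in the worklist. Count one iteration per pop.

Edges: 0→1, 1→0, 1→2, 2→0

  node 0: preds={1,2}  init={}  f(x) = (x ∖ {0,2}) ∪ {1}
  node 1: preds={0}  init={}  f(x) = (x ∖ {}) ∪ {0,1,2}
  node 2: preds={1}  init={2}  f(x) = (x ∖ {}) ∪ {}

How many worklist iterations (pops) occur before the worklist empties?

4

Worklist (4 pops):
  #1 pop 0: in={2} → {1} (was {}); enqueue []
  #2 pop 1: in={1} → {0,1,2} (was {}); enqueue [0]
  #3 pop 2: in={0,1,2} → {0,1,2} (was {2}); enqueue []
  #4 pop 0: in={0,1,2} → {1} (no change)

Fixpoint:
  val[0] = {1}
  val[1] = {0,1,2}
  val[2] = {0,1,2}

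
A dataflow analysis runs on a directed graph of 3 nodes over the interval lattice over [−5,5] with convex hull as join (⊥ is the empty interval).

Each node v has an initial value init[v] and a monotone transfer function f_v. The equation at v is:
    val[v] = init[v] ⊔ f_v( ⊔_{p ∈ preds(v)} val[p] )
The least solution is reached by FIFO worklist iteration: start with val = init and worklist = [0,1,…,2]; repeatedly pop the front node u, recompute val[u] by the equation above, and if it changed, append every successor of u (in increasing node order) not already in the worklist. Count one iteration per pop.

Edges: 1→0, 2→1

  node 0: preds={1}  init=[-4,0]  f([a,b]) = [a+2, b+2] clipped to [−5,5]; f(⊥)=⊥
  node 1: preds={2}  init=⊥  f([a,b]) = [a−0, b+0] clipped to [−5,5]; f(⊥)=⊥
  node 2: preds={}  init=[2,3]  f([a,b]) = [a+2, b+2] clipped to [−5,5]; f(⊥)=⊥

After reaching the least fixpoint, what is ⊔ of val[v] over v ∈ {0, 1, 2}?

[-4,5]

Iteration log — 4 steps:
  step 1. node 0  ⊔preds=⊥  new=[-4,0]  stable
  step 2. node 1  ⊔preds=[2,3]  new=[2,3]  old=⊥  +wl: 0
  step 3. node 2  ⊔preds=⊥  new=[2,3]  stable
  step 4. node 0  ⊔preds=[2,3]  new=[-4,5]  old=[-4,0]  +wl: 

Least fixpoint reached:
  node 0: [-4,5]
  node 1: [2,3]
  node 2: [2,3]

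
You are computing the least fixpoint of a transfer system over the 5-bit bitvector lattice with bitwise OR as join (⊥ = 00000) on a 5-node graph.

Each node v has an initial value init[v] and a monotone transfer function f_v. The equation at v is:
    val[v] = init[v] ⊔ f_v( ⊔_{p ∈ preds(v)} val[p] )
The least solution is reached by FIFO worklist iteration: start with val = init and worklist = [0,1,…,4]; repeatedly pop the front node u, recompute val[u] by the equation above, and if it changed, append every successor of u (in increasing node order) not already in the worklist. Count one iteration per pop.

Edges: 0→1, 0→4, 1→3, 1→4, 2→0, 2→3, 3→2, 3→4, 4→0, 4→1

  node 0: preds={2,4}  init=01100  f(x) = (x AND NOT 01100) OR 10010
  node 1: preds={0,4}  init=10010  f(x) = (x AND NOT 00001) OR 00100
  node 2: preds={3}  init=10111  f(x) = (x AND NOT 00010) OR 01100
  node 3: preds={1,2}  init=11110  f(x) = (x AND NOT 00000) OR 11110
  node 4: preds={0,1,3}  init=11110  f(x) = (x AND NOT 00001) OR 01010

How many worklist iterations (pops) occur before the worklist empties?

Iteration log — 7 steps:
  step 1. node 0  ⊔preds=11111  new=11111  old=01100  +wl: 
  step 2. node 1  ⊔preds=11111  new=11110  old=10010  +wl: 
  step 3. node 2  ⊔preds=11110  new=11111  old=10111  +wl: 0
  step 4. node 3  ⊔preds=11111  new=11111  old=11110  +wl: 2
  step 5. node 4  ⊔preds=11111  new=11110  stable
  step 6. node 0  ⊔preds=11111  new=11111  stable
  step 7. node 2  ⊔preds=11111  new=11111  stable

Least fixpoint reached:
  node 0: 11111
  node 1: 11110
  node 2: 11111
  node 3: 11111
  node 4: 11110

7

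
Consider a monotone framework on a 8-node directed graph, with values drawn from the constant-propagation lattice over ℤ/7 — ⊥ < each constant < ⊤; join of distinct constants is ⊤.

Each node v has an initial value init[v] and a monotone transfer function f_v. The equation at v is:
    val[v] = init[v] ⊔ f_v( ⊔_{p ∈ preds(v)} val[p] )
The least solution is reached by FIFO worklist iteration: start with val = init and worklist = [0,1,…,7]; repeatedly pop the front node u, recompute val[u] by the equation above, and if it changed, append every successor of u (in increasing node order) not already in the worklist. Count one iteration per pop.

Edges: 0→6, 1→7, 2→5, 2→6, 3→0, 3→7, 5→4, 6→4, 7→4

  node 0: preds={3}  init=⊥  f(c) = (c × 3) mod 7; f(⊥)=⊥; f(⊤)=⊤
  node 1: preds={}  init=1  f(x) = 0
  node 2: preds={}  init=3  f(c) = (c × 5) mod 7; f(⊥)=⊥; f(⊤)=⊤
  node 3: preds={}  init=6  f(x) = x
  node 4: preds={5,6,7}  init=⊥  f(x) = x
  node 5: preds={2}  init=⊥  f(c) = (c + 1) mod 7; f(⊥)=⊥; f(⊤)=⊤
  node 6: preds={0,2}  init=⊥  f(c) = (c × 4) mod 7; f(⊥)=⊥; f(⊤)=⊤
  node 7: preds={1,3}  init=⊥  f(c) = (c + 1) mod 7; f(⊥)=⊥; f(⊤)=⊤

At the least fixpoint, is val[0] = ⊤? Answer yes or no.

no

Worklist (9 pops):
  #1 pop 0: in=6 → 4 (was ⊥); enqueue []
  #2 pop 1: in=⊥ → ⊤ (was 1); enqueue []
  #3 pop 2: in=⊥ → 3 (no change)
  #4 pop 3: in=⊥ → 6 (no change)
  #5 pop 4: in=⊥ → ⊥ (no change)
  #6 pop 5: in=3 → 4 (was ⊥); enqueue [4]
  #7 pop 6: in=⊤ → ⊤ (was ⊥); enqueue []
  #8 pop 7: in=⊤ → ⊤ (was ⊥); enqueue []
  #9 pop 4: in=⊤ → ⊤ (was ⊥); enqueue []

Fixpoint:
  val[0] = 4
  val[1] = ⊤
  val[2] = 3
  val[3] = 6
  val[4] = ⊤
  val[5] = 4
  val[6] = ⊤
  val[7] = ⊤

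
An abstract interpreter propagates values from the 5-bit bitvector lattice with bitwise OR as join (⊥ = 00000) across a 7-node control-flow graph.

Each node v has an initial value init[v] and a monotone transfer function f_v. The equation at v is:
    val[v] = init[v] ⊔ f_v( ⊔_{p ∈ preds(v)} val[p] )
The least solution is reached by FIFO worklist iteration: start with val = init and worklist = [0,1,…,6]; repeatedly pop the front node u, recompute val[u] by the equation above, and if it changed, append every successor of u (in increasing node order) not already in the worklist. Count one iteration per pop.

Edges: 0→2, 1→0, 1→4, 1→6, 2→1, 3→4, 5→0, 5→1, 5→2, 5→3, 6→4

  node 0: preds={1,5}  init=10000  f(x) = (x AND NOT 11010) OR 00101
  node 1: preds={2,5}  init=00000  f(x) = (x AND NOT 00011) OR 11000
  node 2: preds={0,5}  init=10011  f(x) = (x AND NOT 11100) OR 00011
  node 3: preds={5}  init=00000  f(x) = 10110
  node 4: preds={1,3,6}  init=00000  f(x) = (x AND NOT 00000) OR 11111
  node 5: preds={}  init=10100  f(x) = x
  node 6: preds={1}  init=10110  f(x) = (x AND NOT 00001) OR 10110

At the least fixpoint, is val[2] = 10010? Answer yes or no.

no

Trace (9 dequeues):
  [1] u=0 | in 10100 | out 10101 | prev 10000 | push {}
  [2] u=1 | in 10111 | out 11100 | prev 00000 | push {0}
  [3] u=2 | in 10101 | out 10011 | ==
  [4] u=3 | in 10100 | out 10110 | prev 00000 | push {}
  [5] u=4 | in 11110 | out 11111 | prev 00000 | push {}
  [6] u=5 | in 00000 | out 10100 | ==
  [7] u=6 | in 11100 | out 11110 | prev 10110 | push {4}
  [8] u=0 | in 11100 | out 10101 | ==
  [9] u=4 | in 11110 | out 11111 | ==

Converged values:
  [0] 10101
  [1] 11100
  [2] 10011
  [3] 10110
  [4] 11111
  [5] 10100
  [6] 11110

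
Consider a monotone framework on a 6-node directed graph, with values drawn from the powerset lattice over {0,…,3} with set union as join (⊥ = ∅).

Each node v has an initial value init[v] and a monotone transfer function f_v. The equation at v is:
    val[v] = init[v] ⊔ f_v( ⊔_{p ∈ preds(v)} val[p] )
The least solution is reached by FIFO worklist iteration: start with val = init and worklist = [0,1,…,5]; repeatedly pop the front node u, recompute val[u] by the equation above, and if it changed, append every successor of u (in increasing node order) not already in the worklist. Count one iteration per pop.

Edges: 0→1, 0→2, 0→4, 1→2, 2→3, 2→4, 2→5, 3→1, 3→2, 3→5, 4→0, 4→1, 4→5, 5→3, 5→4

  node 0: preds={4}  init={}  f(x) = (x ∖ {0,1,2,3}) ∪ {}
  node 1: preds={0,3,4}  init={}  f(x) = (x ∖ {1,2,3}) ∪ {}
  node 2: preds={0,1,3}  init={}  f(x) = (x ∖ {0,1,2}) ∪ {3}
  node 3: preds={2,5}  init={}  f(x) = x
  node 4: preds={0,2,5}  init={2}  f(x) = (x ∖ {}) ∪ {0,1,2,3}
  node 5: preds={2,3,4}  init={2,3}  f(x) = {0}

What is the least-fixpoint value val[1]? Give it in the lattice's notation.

Iteration log — 14 steps:
  step 1. node 0  ⊔preds={2}  new={}  stable
  step 2. node 1  ⊔preds={2}  new={}  stable
  step 3. node 2  ⊔preds={}  new={3}  old={}  +wl: 
  step 4. node 3  ⊔preds={2,3}  new={2,3}  old={}  +wl: 1,2
  step 5. node 4  ⊔preds={2,3}  new={0,1,2,3}  old={2}  +wl: 0
  step 6. node 5  ⊔preds={0,1,2,3}  new={0,2,3}  old={2,3}  +wl: 3,4
  step 7. node 1  ⊔preds={0,1,2,3}  new={0}  old={}  +wl: 
  step 8. node 2  ⊔preds={0,2,3}  new={3}  stable
  step 9. node 0  ⊔preds={0,1,2,3}  new={}  stable
  step 10. node 3  ⊔preds={0,2,3}  new={0,2,3}  old={2,3}  +wl: 1,2,5
  step 11. node 4  ⊔preds={0,2,3}  new={0,1,2,3}  stable
  step 12. node 1  ⊔preds={0,1,2,3}  new={0}  stable
  step 13. node 2  ⊔preds={0,2,3}  new={3}  stable
  step 14. node 5  ⊔preds={0,1,2,3}  new={0,2,3}  stable

Least fixpoint reached:
  node 0: {}
  node 1: {0}
  node 2: {3}
  node 3: {0,2,3}
  node 4: {0,1,2,3}
  node 5: {0,2,3}

{0}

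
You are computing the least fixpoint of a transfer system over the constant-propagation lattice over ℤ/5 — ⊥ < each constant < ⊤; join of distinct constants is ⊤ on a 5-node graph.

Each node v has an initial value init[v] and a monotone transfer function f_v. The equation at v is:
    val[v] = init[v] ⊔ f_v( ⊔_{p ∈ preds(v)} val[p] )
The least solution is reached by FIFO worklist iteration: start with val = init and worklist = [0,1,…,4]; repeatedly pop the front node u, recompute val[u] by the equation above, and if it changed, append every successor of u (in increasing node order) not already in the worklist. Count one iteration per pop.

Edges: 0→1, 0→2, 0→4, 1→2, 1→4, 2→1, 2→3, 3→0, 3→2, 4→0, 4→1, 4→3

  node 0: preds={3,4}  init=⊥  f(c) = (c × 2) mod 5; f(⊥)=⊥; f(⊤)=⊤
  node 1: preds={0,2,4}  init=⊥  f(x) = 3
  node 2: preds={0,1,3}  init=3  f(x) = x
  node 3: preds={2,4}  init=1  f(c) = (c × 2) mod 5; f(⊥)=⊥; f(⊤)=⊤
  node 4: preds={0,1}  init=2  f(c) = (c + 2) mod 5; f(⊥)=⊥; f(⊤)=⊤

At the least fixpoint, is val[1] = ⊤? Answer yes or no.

no

Worklist (9 pops):
  #1 pop 0: in=⊤ → ⊤ (was ⊥); enqueue []
  #2 pop 1: in=⊤ → 3 (was ⊥); enqueue []
  #3 pop 2: in=⊤ → ⊤ (was 3); enqueue [1]
  #4 pop 3: in=⊤ → ⊤ (was 1); enqueue [0,2]
  #5 pop 4: in=⊤ → ⊤ (was 2); enqueue [3]
  #6 pop 1: in=⊤ → 3 (no change)
  #7 pop 0: in=⊤ → ⊤ (no change)
  #8 pop 2: in=⊤ → ⊤ (no change)
  #9 pop 3: in=⊤ → ⊤ (no change)

Fixpoint:
  val[0] = ⊤
  val[1] = 3
  val[2] = ⊤
  val[3] = ⊤
  val[4] = ⊤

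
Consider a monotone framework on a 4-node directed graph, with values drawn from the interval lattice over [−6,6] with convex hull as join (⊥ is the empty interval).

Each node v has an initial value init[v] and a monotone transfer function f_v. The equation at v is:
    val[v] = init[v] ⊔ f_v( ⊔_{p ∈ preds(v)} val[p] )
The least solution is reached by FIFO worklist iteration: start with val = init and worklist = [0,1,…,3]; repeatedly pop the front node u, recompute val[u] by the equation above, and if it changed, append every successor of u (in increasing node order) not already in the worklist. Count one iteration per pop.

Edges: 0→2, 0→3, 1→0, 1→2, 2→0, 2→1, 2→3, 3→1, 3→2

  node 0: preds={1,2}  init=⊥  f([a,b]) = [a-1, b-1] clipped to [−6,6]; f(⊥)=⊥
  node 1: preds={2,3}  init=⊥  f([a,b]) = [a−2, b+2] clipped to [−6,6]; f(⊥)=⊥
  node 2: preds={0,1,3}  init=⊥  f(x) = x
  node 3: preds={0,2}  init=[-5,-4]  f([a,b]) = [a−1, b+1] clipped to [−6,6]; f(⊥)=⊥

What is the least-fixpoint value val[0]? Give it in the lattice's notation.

[-6,5]

Iteration log — 20 steps:
  step 1. node 0  ⊔preds=⊥  new=⊥  stable
  step 2. node 1  ⊔preds=[-5,-4]  new=[-6,-2]  old=⊥  +wl: 0
  step 3. node 2  ⊔preds=[-6,-2]  new=[-6,-2]  old=⊥  +wl: 1
  step 4. node 3  ⊔preds=[-6,-2]  new=[-6,-1]  old=[-5,-4]  +wl: 2
  step 5. node 0  ⊔preds=[-6,-2]  new=[-6,-3]  old=⊥  +wl: 3
  step 6. node 1  ⊔preds=[-6,-1]  new=[-6,1]  old=[-6,-2]  +wl: 0
  step 7. node 2  ⊔preds=[-6,1]  new=[-6,1]  old=[-6,-2]  +wl: 1
  step 8. node 3  ⊔preds=[-6,1]  new=[-6,2]  old=[-6,-1]  +wl: 2
  step 9. node 0  ⊔preds=[-6,1]  new=[-6,0]  old=[-6,-3]  +wl: 3
  step 10. node 1  ⊔preds=[-6,2]  new=[-6,4]  old=[-6,1]  +wl: 0
  step 11. node 2  ⊔preds=[-6,4]  new=[-6,4]  old=[-6,1]  +wl: 1
  step 12. node 3  ⊔preds=[-6,4]  new=[-6,5]  old=[-6,2]  +wl: 2
  step 13. node 0  ⊔preds=[-6,4]  new=[-6,3]  old=[-6,0]  +wl: 3
  step 14. node 1  ⊔preds=[-6,5]  new=[-6,6]  old=[-6,4]  +wl: 0
  step 15. node 2  ⊔preds=[-6,6]  new=[-6,6]  old=[-6,4]  +wl: 1
  step 16. node 3  ⊔preds=[-6,6]  new=[-6,6]  old=[-6,5]  +wl: 2
  step 17. node 0  ⊔preds=[-6,6]  new=[-6,5]  old=[-6,3]  +wl: 3
  step 18. node 1  ⊔preds=[-6,6]  new=[-6,6]  stable
  step 19. node 2  ⊔preds=[-6,6]  new=[-6,6]  stable
  step 20. node 3  ⊔preds=[-6,6]  new=[-6,6]  stable

Least fixpoint reached:
  node 0: [-6,5]
  node 1: [-6,6]
  node 2: [-6,6]
  node 3: [-6,6]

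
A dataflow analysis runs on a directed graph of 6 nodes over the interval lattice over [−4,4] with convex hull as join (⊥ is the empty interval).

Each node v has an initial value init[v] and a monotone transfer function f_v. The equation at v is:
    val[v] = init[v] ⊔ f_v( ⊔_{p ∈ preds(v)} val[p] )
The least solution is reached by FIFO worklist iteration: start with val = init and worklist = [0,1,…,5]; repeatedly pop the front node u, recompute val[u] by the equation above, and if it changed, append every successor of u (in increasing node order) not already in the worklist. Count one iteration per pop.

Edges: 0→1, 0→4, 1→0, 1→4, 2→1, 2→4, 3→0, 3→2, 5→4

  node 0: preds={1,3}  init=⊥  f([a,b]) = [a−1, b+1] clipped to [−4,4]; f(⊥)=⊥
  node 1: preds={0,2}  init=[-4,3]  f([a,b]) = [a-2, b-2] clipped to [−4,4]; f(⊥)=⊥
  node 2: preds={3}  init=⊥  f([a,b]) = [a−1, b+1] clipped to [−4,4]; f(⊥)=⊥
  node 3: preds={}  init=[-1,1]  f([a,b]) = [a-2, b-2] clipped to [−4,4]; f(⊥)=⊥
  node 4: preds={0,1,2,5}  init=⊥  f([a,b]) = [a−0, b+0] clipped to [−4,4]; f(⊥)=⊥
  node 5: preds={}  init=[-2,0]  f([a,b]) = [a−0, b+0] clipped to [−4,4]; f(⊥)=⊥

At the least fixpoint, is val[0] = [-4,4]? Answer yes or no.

yes

Worklist (7 pops):
  #1 pop 0: in=[-4,3] → [-4,4] (was ⊥); enqueue []
  #2 pop 1: in=[-4,4] → [-4,3] (no change)
  #3 pop 2: in=[-1,1] → [-2,2] (was ⊥); enqueue [1]
  #4 pop 3: in=⊥ → [-1,1] (no change)
  #5 pop 4: in=[-4,4] → [-4,4] (was ⊥); enqueue []
  #6 pop 5: in=⊥ → [-2,0] (no change)
  #7 pop 1: in=[-4,4] → [-4,3] (no change)

Fixpoint:
  val[0] = [-4,4]
  val[1] = [-4,3]
  val[2] = [-2,2]
  val[3] = [-1,1]
  val[4] = [-4,4]
  val[5] = [-2,0]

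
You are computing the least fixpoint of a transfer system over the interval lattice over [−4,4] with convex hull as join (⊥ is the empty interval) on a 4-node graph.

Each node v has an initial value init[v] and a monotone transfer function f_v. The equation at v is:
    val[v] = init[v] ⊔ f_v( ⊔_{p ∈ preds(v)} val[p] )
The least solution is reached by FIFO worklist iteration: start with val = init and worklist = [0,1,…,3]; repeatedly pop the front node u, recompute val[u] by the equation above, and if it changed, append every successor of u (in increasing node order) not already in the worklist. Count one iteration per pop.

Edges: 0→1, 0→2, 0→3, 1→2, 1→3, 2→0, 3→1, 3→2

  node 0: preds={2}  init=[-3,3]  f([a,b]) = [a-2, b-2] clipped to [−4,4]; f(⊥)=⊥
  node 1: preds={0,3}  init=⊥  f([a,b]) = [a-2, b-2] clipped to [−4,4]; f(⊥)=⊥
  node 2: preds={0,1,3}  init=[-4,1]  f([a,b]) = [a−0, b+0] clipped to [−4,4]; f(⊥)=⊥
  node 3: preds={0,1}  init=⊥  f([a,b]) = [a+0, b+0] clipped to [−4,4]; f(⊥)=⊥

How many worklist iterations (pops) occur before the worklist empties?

Worklist (7 pops):
  #1 pop 0: in=[-4,1] → [-4,3] (was [-3,3]); enqueue []
  #2 pop 1: in=[-4,3] → [-4,1] (was ⊥); enqueue []
  #3 pop 2: in=[-4,3] → [-4,3] (was [-4,1]); enqueue [0]
  #4 pop 3: in=[-4,3] → [-4,3] (was ⊥); enqueue [1,2]
  #5 pop 0: in=[-4,3] → [-4,3] (no change)
  #6 pop 1: in=[-4,3] → [-4,1] (no change)
  #7 pop 2: in=[-4,3] → [-4,3] (no change)

Fixpoint:
  val[0] = [-4,3]
  val[1] = [-4,1]
  val[2] = [-4,3]
  val[3] = [-4,3]

7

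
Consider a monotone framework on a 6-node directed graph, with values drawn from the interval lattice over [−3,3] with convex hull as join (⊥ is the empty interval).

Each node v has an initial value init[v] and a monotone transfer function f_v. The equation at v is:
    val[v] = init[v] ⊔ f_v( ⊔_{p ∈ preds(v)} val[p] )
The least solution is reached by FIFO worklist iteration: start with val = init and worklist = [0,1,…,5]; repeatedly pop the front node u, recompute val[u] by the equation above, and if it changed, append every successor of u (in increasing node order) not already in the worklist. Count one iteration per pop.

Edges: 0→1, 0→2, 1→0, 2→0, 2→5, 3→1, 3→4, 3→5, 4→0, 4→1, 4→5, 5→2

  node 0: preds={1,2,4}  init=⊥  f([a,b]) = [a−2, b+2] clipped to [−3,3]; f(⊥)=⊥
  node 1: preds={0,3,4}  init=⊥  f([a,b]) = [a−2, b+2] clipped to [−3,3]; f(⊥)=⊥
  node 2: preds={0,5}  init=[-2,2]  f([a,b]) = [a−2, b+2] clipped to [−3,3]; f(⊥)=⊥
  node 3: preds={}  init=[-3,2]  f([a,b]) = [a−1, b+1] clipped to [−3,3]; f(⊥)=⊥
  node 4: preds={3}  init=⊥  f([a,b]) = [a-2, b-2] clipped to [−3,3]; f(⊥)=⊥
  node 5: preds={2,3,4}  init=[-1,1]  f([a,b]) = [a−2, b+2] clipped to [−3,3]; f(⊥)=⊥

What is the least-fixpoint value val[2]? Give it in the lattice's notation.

Trace (9 dequeues):
  [1] u=0 | in [-2,2] | out [-3,3] | prev ⊥ | push {}
  [2] u=1 | in [-3,3] | out [-3,3] | prev ⊥ | push {0}
  [3] u=2 | in [-3,3] | out [-3,3] | prev [-2,2] | push {}
  [4] u=3 | in ⊥ | out [-3,2] | ==
  [5] u=4 | in [-3,2] | out [-3,0] | prev ⊥ | push {1}
  [6] u=5 | in [-3,3] | out [-3,3] | prev [-1,1] | push {2}
  [7] u=0 | in [-3,3] | out [-3,3] | ==
  [8] u=1 | in [-3,3] | out [-3,3] | ==
  [9] u=2 | in [-3,3] | out [-3,3] | ==

Converged values:
  [0] [-3,3]
  [1] [-3,3]
  [2] [-3,3]
  [3] [-3,2]
  [4] [-3,0]
  [5] [-3,3]

[-3,3]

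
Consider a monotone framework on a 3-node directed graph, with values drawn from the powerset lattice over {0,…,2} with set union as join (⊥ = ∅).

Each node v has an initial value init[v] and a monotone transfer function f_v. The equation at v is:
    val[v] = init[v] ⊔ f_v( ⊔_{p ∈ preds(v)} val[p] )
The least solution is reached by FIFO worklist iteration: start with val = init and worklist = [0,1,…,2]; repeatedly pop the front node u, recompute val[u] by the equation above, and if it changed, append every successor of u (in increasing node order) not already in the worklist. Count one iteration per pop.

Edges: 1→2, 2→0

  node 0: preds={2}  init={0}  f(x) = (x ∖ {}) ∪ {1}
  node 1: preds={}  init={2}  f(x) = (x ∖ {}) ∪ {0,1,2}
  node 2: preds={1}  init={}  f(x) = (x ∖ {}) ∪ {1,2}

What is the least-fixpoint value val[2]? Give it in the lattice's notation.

{0,1,2}

Trace (4 dequeues):
  [1] u=0 | in {} | out {0,1} | prev {0} | push {}
  [2] u=1 | in {} | out {0,1,2} | prev {2} | push {}
  [3] u=2 | in {0,1,2} | out {0,1,2} | prev {} | push {0}
  [4] u=0 | in {0,1,2} | out {0,1,2} | prev {0,1} | push {}

Converged values:
  [0] {0,1,2}
  [1] {0,1,2}
  [2] {0,1,2}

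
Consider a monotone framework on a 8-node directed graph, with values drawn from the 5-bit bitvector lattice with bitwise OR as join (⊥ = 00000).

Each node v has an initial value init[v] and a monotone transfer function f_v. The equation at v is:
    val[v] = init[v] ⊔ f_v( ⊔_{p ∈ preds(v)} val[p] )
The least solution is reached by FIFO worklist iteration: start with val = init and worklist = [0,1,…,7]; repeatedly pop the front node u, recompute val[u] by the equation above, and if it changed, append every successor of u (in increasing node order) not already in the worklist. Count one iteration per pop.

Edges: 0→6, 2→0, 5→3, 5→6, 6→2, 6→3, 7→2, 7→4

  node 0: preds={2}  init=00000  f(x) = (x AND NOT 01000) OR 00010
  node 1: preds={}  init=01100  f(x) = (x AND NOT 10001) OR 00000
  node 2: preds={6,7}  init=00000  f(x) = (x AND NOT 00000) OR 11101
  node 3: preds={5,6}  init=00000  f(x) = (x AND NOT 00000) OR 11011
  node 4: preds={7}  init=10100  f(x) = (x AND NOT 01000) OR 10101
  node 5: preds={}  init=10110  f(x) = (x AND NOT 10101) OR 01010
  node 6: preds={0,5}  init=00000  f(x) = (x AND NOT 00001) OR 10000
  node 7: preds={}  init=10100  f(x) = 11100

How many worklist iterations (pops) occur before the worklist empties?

Trace (14 dequeues):
  [1] u=0 | in 00000 | out 00010 | prev 00000 | push {}
  [2] u=1 | in 00000 | out 01100 | ==
  [3] u=2 | in 10100 | out 11101 | prev 00000 | push {0}
  [4] u=3 | in 10110 | out 11111 | prev 00000 | push {}
  [5] u=4 | in 10100 | out 10101 | prev 10100 | push {}
  [6] u=5 | in 00000 | out 11110 | prev 10110 | push {3}
  [7] u=6 | in 11110 | out 11110 | prev 00000 | push {2}
  [8] u=7 | in 00000 | out 11100 | prev 10100 | push {4}
  [9] u=0 | in 11101 | out 10111 | prev 00010 | push {6}
  [10] u=3 | in 11110 | out 11111 | ==
  [11] u=2 | in 11110 | out 11111 | prev 11101 | push {0}
  [12] u=4 | in 11100 | out 10101 | ==
  [13] u=6 | in 11111 | out 11110 | ==
  [14] u=0 | in 11111 | out 10111 | ==

Converged values:
  [0] 10111
  [1] 01100
  [2] 11111
  [3] 11111
  [4] 10101
  [5] 11110
  [6] 11110
  [7] 11100

14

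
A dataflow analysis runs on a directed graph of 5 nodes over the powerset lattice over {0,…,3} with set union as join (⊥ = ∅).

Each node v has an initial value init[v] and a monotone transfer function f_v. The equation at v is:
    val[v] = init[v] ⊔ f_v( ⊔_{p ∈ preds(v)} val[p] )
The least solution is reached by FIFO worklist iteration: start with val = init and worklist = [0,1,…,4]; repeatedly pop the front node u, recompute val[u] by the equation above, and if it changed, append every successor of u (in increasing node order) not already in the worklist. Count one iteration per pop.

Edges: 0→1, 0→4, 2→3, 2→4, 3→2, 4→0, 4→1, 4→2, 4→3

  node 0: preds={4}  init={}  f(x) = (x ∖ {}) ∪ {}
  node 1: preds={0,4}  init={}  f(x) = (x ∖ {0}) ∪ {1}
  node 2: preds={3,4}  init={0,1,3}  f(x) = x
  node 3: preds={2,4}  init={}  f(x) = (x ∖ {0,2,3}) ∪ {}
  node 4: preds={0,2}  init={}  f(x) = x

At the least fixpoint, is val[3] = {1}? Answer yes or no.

Iteration log — 10 steps:
  step 1. node 0  ⊔preds={}  new={}  stable
  step 2. node 1  ⊔preds={}  new={1}  old={}  +wl: 
  step 3. node 2  ⊔preds={}  new={0,1,3}  stable
  step 4. node 3  ⊔preds={0,1,3}  new={1}  old={}  +wl: 2
  step 5. node 4  ⊔preds={0,1,3}  new={0,1,3}  old={}  +wl: 0,1,3
  step 6. node 2  ⊔preds={0,1,3}  new={0,1,3}  stable
  step 7. node 0  ⊔preds={0,1,3}  new={0,1,3}  old={}  +wl: 4
  step 8. node 1  ⊔preds={0,1,3}  new={1,3}  old={1}  +wl: 
  step 9. node 3  ⊔preds={0,1,3}  new={1}  stable
  step 10. node 4  ⊔preds={0,1,3}  new={0,1,3}  stable

Least fixpoint reached:
  node 0: {0,1,3}
  node 1: {1,3}
  node 2: {0,1,3}
  node 3: {1}
  node 4: {0,1,3}

yes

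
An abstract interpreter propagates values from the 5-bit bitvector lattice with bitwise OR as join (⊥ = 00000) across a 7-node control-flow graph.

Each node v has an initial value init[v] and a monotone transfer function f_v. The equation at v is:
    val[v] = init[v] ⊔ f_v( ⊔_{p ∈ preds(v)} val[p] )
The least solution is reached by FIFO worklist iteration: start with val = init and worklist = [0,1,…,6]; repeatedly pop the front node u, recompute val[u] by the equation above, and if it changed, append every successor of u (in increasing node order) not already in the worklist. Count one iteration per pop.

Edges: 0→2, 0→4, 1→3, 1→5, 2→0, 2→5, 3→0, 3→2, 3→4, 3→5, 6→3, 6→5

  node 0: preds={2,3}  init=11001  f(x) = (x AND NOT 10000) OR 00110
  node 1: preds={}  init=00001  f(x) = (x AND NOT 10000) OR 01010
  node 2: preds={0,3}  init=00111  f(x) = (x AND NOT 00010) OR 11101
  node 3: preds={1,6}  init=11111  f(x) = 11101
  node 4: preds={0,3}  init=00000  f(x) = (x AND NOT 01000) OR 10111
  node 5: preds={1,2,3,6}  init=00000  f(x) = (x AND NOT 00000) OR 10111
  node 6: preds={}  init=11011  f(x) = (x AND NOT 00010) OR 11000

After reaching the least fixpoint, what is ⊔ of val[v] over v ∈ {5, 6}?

11111

Iteration log — 8 steps:
  step 1. node 0  ⊔preds=11111  new=11111  old=11001  +wl: 
  step 2. node 1  ⊔preds=00000  new=01011  old=00001  +wl: 
  step 3. node 2  ⊔preds=11111  new=11111  old=00111  +wl: 0
  step 4. node 3  ⊔preds=11011  new=11111  stable
  step 5. node 4  ⊔preds=11111  new=10111  old=00000  +wl: 
  step 6. node 5  ⊔preds=11111  new=11111  old=00000  +wl: 
  step 7. node 6  ⊔preds=00000  new=11011  stable
  step 8. node 0  ⊔preds=11111  new=11111  stable

Least fixpoint reached:
  node 0: 11111
  node 1: 01011
  node 2: 11111
  node 3: 11111
  node 4: 10111
  node 5: 11111
  node 6: 11011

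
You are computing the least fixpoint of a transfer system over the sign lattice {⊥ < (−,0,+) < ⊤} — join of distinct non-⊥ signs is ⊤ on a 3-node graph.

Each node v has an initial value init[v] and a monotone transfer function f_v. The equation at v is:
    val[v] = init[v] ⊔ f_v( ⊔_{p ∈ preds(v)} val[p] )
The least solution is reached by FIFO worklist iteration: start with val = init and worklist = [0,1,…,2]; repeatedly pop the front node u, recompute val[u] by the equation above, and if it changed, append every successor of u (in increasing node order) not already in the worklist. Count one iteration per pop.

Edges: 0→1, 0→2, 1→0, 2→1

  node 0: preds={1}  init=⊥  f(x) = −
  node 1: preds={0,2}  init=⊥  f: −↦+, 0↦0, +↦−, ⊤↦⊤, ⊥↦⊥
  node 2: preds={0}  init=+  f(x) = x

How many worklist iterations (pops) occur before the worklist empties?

Iteration log — 5 steps:
  step 1. node 0  ⊔preds=⊥  new=−  old=⊥  +wl: 
  step 2. node 1  ⊔preds=⊤  new=⊤  old=⊥  +wl: 0
  step 3. node 2  ⊔preds=−  new=⊤  old=+  +wl: 1
  step 4. node 0  ⊔preds=⊤  new=−  stable
  step 5. node 1  ⊔preds=⊤  new=⊤  stable

Least fixpoint reached:
  node 0: −
  node 1: ⊤
  node 2: ⊤

5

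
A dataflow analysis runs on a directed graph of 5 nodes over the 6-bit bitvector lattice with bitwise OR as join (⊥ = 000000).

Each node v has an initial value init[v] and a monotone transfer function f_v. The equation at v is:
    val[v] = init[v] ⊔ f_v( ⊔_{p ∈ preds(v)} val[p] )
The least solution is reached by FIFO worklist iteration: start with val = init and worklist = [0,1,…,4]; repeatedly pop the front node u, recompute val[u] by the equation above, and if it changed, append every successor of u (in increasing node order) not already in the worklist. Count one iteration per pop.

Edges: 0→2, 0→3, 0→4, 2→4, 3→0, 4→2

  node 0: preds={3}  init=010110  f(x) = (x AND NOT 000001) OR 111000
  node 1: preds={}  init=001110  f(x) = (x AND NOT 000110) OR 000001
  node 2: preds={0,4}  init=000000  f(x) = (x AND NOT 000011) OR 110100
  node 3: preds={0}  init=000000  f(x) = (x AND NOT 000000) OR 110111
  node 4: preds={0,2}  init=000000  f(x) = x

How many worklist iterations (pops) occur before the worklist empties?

Iteration log — 7 steps:
  step 1. node 0  ⊔preds=000000  new=111110  old=010110  +wl: 
  step 2. node 1  ⊔preds=000000  new=001111  old=001110  +wl: 
  step 3. node 2  ⊔preds=111110  new=111100  old=000000  +wl: 
  step 4. node 3  ⊔preds=111110  new=111111  old=000000  +wl: 0
  step 5. node 4  ⊔preds=111110  new=111110  old=000000  +wl: 2
  step 6. node 0  ⊔preds=111111  new=111110  stable
  step 7. node 2  ⊔preds=111110  new=111100  stable

Least fixpoint reached:
  node 0: 111110
  node 1: 001111
  node 2: 111100
  node 3: 111111
  node 4: 111110

7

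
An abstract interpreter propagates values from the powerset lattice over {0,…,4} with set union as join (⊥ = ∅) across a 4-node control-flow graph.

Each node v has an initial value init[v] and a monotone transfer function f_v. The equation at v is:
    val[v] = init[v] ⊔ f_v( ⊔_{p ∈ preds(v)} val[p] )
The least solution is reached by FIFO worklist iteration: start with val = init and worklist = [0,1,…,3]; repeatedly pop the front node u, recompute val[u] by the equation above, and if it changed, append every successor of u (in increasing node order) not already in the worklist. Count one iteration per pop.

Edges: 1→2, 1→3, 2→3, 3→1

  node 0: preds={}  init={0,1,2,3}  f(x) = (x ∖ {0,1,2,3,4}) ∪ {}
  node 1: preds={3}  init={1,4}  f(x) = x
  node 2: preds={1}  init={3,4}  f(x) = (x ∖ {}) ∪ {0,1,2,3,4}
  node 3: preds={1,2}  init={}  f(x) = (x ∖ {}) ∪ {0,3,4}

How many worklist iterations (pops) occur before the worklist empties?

Worklist (7 pops):
  #1 pop 0: in={} → {0,1,2,3} (no change)
  #2 pop 1: in={} → {1,4} (no change)
  #3 pop 2: in={1,4} → {0,1,2,3,4} (was {3,4}); enqueue []
  #4 pop 3: in={0,1,2,3,4} → {0,1,2,3,4} (was {}); enqueue [1]
  #5 pop 1: in={0,1,2,3,4} → {0,1,2,3,4} (was {1,4}); enqueue [2,3]
  #6 pop 2: in={0,1,2,3,4} → {0,1,2,3,4} (no change)
  #7 pop 3: in={0,1,2,3,4} → {0,1,2,3,4} (no change)

Fixpoint:
  val[0] = {0,1,2,3}
  val[1] = {0,1,2,3,4}
  val[2] = {0,1,2,3,4}
  val[3] = {0,1,2,3,4}

7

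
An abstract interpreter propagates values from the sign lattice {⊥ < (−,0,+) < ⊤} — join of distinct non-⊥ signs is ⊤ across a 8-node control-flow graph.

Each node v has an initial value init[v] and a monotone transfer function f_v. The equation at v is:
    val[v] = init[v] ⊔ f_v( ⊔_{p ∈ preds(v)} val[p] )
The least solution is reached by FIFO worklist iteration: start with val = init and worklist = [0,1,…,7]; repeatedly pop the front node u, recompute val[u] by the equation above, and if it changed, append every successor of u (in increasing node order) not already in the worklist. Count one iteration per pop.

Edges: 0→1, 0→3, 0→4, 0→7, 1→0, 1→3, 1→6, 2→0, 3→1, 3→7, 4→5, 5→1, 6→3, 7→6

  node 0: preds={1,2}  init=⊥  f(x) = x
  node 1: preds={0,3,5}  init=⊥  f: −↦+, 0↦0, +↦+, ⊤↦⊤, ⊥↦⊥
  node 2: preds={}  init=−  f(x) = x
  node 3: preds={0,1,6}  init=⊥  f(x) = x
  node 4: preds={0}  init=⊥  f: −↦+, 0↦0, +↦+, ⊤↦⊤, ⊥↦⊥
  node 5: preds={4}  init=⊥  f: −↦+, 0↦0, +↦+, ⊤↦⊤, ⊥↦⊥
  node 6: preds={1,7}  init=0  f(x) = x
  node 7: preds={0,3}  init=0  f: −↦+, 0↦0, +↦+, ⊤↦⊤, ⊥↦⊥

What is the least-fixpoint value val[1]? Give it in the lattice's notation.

⊤

Worklist (17 pops):
  #1 pop 0: in=− → − (was ⊥); enqueue []
  #2 pop 1: in=− → + (was ⊥); enqueue [0]
  #3 pop 2: in=⊥ → − (no change)
  #4 pop 3: in=⊤ → ⊤ (was ⊥); enqueue [1]
  #5 pop 4: in=− → + (was ⊥); enqueue []
  #6 pop 5: in=+ → + (was ⊥); enqueue []
  #7 pop 6: in=⊤ → ⊤ (was 0); enqueue [3]
  #8 pop 7: in=⊤ → ⊤ (was 0); enqueue [6]
  #9 pop 0: in=⊤ → ⊤ (was −); enqueue [4,7]
  #10 pop 1: in=⊤ → ⊤ (was +); enqueue [0]
  #11 pop 3: in=⊤ → ⊤ (no change)
  #12 pop 6: in=⊤ → ⊤ (no change)
  #13 pop 4: in=⊤ → ⊤ (was +); enqueue [5]
  #14 pop 7: in=⊤ → ⊤ (no change)
  #15 pop 0: in=⊤ → ⊤ (no change)
  #16 pop 5: in=⊤ → ⊤ (was +); enqueue [1]
  #17 pop 1: in=⊤ → ⊤ (no change)

Fixpoint:
  val[0] = ⊤
  val[1] = ⊤
  val[2] = −
  val[3] = ⊤
  val[4] = ⊤
  val[5] = ⊤
  val[6] = ⊤
  val[7] = ⊤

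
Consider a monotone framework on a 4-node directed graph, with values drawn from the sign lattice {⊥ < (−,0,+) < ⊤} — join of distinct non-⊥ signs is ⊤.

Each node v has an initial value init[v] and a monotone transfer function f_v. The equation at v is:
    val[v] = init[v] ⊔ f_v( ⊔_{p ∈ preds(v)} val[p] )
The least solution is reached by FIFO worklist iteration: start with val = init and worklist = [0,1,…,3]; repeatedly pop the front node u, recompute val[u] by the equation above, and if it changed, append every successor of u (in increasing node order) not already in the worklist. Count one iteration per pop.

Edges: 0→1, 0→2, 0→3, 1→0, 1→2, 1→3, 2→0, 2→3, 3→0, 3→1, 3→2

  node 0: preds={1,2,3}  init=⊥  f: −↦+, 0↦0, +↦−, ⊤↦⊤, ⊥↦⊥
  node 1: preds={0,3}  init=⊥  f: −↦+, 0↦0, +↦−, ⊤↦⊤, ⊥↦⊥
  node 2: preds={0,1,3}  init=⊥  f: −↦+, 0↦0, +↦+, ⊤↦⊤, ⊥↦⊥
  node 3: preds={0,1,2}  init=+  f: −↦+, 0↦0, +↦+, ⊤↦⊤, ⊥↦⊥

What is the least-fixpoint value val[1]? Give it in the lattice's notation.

⊤

Trace (8 dequeues):
  [1] u=0 | in + | out − | prev ⊥ | push {}
  [2] u=1 | in ⊤ | out ⊤ | prev ⊥ | push {0}
  [3] u=2 | in ⊤ | out ⊤ | prev ⊥ | push {}
  [4] u=3 | in ⊤ | out ⊤ | prev + | push {1,2}
  [5] u=0 | in ⊤ | out ⊤ | prev − | push {3}
  [6] u=1 | in ⊤ | out ⊤ | ==
  [7] u=2 | in ⊤ | out ⊤ | ==
  [8] u=3 | in ⊤ | out ⊤ | ==

Converged values:
  [0] ⊤
  [1] ⊤
  [2] ⊤
  [3] ⊤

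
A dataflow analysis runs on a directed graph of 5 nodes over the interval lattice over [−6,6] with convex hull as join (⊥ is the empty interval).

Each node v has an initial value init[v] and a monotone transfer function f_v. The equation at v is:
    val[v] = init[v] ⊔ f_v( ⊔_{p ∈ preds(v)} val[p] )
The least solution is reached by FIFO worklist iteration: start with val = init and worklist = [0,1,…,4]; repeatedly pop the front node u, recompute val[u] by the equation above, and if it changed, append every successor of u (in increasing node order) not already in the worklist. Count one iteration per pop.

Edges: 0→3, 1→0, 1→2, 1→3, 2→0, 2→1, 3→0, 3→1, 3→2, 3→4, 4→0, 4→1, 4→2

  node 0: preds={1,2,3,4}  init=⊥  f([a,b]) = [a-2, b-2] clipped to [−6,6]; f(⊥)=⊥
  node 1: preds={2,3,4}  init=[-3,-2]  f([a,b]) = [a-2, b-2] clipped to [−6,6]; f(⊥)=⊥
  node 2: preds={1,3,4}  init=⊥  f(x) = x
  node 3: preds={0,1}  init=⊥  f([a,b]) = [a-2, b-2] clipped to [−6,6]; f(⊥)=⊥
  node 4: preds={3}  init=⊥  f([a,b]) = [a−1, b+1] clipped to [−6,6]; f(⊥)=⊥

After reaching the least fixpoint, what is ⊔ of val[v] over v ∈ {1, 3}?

[-6,-2]

Iteration log — 11 steps:
  step 1. node 0  ⊔preds=[-3,-2]  new=[-5,-4]  old=⊥  +wl: 
  step 2. node 1  ⊔preds=⊥  new=[-3,-2]  stable
  step 3. node 2  ⊔preds=[-3,-2]  new=[-3,-2]  old=⊥  +wl: 0,1
  step 4. node 3  ⊔preds=[-5,-2]  new=[-6,-4]  old=⊥  +wl: 2
  step 5. node 4  ⊔preds=[-6,-4]  new=[-6,-3]  old=⊥  +wl: 
  step 6. node 0  ⊔preds=[-6,-2]  new=[-6,-4]  old=[-5,-4]  +wl: 3
  step 7. node 1  ⊔preds=[-6,-2]  new=[-6,-2]  old=[-3,-2]  +wl: 0
  step 8. node 2  ⊔preds=[-6,-2]  new=[-6,-2]  old=[-3,-2]  +wl: 1
  step 9. node 3  ⊔preds=[-6,-2]  new=[-6,-4]  stable
  step 10. node 0  ⊔preds=[-6,-2]  new=[-6,-4]  stable
  step 11. node 1  ⊔preds=[-6,-2]  new=[-6,-2]  stable

Least fixpoint reached:
  node 0: [-6,-4]
  node 1: [-6,-2]
  node 2: [-6,-2]
  node 3: [-6,-4]
  node 4: [-6,-3]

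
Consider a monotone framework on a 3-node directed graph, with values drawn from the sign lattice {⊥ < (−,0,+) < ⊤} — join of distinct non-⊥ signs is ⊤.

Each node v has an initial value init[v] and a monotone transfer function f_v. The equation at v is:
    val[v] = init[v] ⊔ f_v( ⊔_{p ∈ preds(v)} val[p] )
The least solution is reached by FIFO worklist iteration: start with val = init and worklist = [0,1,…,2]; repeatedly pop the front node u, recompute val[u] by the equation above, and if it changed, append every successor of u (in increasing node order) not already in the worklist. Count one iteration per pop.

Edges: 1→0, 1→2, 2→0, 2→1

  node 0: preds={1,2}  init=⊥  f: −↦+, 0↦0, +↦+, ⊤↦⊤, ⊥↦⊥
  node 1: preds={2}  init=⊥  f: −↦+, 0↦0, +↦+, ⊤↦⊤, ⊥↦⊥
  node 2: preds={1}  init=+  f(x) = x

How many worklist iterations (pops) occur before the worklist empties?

4

Trace (4 dequeues):
  [1] u=0 | in + | out + | prev ⊥ | push {}
  [2] u=1 | in + | out + | prev ⊥ | push {0}
  [3] u=2 | in + | out + | ==
  [4] u=0 | in + | out + | ==

Converged values:
  [0] +
  [1] +
  [2] +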